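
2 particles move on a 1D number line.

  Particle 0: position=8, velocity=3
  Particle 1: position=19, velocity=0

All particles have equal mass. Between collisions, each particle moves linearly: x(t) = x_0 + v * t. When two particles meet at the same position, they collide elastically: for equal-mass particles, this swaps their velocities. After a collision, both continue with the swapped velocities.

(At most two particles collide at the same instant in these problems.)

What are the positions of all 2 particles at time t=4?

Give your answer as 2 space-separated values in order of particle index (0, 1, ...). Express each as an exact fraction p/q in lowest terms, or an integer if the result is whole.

Answer: 19 20

Derivation:
Collision at t=11/3: particles 0 and 1 swap velocities; positions: p0=19 p1=19; velocities now: v0=0 v1=3
Advance to t=4 (no further collisions before then); velocities: v0=0 v1=3; positions = 19 20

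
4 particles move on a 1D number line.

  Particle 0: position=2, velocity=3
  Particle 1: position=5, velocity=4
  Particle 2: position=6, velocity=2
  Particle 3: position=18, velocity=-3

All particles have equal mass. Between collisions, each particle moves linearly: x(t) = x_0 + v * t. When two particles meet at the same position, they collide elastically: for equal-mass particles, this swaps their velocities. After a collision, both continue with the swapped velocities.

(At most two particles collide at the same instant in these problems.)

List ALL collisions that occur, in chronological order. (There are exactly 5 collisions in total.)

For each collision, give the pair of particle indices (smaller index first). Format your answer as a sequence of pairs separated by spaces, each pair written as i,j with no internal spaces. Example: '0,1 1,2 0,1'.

Answer: 1,2 2,3 1,2 0,1 1,2

Derivation:
Collision at t=1/2: particles 1 and 2 swap velocities; positions: p0=7/2 p1=7 p2=7 p3=33/2; velocities now: v0=3 v1=2 v2=4 v3=-3
Collision at t=13/7: particles 2 and 3 swap velocities; positions: p0=53/7 p1=68/7 p2=87/7 p3=87/7; velocities now: v0=3 v1=2 v2=-3 v3=4
Collision at t=12/5: particles 1 and 2 swap velocities; positions: p0=46/5 p1=54/5 p2=54/5 p3=73/5; velocities now: v0=3 v1=-3 v2=2 v3=4
Collision at t=8/3: particles 0 and 1 swap velocities; positions: p0=10 p1=10 p2=34/3 p3=47/3; velocities now: v0=-3 v1=3 v2=2 v3=4
Collision at t=4: particles 1 and 2 swap velocities; positions: p0=6 p1=14 p2=14 p3=21; velocities now: v0=-3 v1=2 v2=3 v3=4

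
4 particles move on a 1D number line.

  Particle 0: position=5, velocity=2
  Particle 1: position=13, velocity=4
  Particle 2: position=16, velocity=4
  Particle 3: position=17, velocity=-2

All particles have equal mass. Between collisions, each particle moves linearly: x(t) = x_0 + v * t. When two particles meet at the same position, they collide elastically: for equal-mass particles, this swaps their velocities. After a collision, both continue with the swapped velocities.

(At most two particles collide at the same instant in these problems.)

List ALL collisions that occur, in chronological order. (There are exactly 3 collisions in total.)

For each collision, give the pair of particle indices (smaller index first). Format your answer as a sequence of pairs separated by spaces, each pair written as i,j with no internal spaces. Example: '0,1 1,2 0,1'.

Answer: 2,3 1,2 0,1

Derivation:
Collision at t=1/6: particles 2 and 3 swap velocities; positions: p0=16/3 p1=41/3 p2=50/3 p3=50/3; velocities now: v0=2 v1=4 v2=-2 v3=4
Collision at t=2/3: particles 1 and 2 swap velocities; positions: p0=19/3 p1=47/3 p2=47/3 p3=56/3; velocities now: v0=2 v1=-2 v2=4 v3=4
Collision at t=3: particles 0 and 1 swap velocities; positions: p0=11 p1=11 p2=25 p3=28; velocities now: v0=-2 v1=2 v2=4 v3=4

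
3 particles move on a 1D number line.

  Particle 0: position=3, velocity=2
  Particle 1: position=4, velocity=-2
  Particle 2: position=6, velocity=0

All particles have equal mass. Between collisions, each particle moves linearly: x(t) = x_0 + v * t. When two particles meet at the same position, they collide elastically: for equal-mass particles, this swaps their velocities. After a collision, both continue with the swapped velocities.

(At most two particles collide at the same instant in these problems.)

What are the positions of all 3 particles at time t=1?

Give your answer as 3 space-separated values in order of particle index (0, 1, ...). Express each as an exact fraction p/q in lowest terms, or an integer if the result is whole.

Collision at t=1/4: particles 0 and 1 swap velocities; positions: p0=7/2 p1=7/2 p2=6; velocities now: v0=-2 v1=2 v2=0
Advance to t=1 (no further collisions before then); velocities: v0=-2 v1=2 v2=0; positions = 2 5 6

Answer: 2 5 6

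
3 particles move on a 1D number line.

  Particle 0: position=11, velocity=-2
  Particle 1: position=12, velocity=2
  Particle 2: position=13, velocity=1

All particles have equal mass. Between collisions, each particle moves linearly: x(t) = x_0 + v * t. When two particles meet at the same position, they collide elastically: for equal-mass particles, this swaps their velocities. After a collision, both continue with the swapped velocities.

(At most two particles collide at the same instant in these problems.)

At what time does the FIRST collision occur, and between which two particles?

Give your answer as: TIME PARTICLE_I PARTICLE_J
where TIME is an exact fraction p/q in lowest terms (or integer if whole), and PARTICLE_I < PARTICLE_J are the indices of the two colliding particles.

Answer: 1 1 2

Derivation:
Pair (0,1): pos 11,12 vel -2,2 -> not approaching (rel speed -4 <= 0)
Pair (1,2): pos 12,13 vel 2,1 -> gap=1, closing at 1/unit, collide at t=1
Earliest collision: t=1 between 1 and 2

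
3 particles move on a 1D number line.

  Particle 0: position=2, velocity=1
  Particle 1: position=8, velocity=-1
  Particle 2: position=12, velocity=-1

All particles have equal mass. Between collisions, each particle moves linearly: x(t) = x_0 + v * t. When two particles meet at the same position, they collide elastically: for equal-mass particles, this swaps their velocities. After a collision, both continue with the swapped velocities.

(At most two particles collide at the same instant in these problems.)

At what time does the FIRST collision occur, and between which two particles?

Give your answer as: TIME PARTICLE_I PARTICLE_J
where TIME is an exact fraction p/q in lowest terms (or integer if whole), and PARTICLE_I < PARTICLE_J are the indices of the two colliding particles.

Answer: 3 0 1

Derivation:
Pair (0,1): pos 2,8 vel 1,-1 -> gap=6, closing at 2/unit, collide at t=3
Pair (1,2): pos 8,12 vel -1,-1 -> not approaching (rel speed 0 <= 0)
Earliest collision: t=3 between 0 and 1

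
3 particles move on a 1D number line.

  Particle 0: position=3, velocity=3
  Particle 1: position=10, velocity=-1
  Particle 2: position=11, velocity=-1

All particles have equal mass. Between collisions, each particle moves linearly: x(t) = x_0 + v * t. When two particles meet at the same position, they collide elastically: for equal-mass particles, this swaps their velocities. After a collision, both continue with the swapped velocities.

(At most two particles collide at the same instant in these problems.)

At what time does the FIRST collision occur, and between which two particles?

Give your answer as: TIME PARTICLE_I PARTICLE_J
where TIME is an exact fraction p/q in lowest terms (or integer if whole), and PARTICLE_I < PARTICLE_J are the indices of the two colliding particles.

Pair (0,1): pos 3,10 vel 3,-1 -> gap=7, closing at 4/unit, collide at t=7/4
Pair (1,2): pos 10,11 vel -1,-1 -> not approaching (rel speed 0 <= 0)
Earliest collision: t=7/4 between 0 and 1

Answer: 7/4 0 1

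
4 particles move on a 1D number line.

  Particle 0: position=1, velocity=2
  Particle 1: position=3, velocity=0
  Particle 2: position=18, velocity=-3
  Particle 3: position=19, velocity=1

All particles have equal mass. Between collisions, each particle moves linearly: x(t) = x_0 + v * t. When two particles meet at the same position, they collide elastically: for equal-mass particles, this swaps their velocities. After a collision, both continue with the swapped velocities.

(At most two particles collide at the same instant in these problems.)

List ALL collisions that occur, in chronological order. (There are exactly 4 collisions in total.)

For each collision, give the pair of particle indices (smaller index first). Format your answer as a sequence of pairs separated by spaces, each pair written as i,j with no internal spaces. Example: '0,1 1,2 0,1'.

Collision at t=1: particles 0 and 1 swap velocities; positions: p0=3 p1=3 p2=15 p3=20; velocities now: v0=0 v1=2 v2=-3 v3=1
Collision at t=17/5: particles 1 and 2 swap velocities; positions: p0=3 p1=39/5 p2=39/5 p3=112/5; velocities now: v0=0 v1=-3 v2=2 v3=1
Collision at t=5: particles 0 and 1 swap velocities; positions: p0=3 p1=3 p2=11 p3=24; velocities now: v0=-3 v1=0 v2=2 v3=1
Collision at t=18: particles 2 and 3 swap velocities; positions: p0=-36 p1=3 p2=37 p3=37; velocities now: v0=-3 v1=0 v2=1 v3=2

Answer: 0,1 1,2 0,1 2,3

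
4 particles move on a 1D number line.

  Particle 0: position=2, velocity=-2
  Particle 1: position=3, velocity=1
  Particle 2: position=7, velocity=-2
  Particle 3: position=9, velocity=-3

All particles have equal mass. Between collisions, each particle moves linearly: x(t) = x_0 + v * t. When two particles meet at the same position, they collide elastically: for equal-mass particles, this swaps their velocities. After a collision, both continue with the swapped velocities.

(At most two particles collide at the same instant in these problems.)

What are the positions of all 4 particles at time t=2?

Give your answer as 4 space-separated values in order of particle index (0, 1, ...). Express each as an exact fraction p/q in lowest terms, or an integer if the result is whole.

Answer: -2 3 3 5

Derivation:
Collision at t=4/3: particles 1 and 2 swap velocities; positions: p0=-2/3 p1=13/3 p2=13/3 p3=5; velocities now: v0=-2 v1=-2 v2=1 v3=-3
Collision at t=3/2: particles 2 and 3 swap velocities; positions: p0=-1 p1=4 p2=9/2 p3=9/2; velocities now: v0=-2 v1=-2 v2=-3 v3=1
Collision at t=2: particles 1 and 2 swap velocities; positions: p0=-2 p1=3 p2=3 p3=5; velocities now: v0=-2 v1=-3 v2=-2 v3=1
Advance to t=2 (no further collisions before then); velocities: v0=-2 v1=-3 v2=-2 v3=1; positions = -2 3 3 5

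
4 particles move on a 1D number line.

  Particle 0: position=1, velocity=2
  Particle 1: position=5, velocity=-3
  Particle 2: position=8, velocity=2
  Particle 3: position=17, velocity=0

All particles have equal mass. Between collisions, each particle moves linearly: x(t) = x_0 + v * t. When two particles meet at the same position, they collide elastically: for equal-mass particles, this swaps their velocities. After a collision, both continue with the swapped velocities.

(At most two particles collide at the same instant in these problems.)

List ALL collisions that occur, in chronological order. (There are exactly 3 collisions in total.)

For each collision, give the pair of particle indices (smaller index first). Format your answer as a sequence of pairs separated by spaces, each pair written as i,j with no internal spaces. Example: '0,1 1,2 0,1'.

Collision at t=4/5: particles 0 and 1 swap velocities; positions: p0=13/5 p1=13/5 p2=48/5 p3=17; velocities now: v0=-3 v1=2 v2=2 v3=0
Collision at t=9/2: particles 2 and 3 swap velocities; positions: p0=-17/2 p1=10 p2=17 p3=17; velocities now: v0=-3 v1=2 v2=0 v3=2
Collision at t=8: particles 1 and 2 swap velocities; positions: p0=-19 p1=17 p2=17 p3=24; velocities now: v0=-3 v1=0 v2=2 v3=2

Answer: 0,1 2,3 1,2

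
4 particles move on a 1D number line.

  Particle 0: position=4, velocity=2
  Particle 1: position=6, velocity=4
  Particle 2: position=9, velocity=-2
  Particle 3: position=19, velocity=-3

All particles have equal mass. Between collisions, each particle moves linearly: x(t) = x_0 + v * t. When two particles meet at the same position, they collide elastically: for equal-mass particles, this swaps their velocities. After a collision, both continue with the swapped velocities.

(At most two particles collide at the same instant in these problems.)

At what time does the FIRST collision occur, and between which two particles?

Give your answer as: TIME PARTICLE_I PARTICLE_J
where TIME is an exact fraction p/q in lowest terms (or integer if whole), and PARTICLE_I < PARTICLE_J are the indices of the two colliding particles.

Answer: 1/2 1 2

Derivation:
Pair (0,1): pos 4,6 vel 2,4 -> not approaching (rel speed -2 <= 0)
Pair (1,2): pos 6,9 vel 4,-2 -> gap=3, closing at 6/unit, collide at t=1/2
Pair (2,3): pos 9,19 vel -2,-3 -> gap=10, closing at 1/unit, collide at t=10
Earliest collision: t=1/2 between 1 and 2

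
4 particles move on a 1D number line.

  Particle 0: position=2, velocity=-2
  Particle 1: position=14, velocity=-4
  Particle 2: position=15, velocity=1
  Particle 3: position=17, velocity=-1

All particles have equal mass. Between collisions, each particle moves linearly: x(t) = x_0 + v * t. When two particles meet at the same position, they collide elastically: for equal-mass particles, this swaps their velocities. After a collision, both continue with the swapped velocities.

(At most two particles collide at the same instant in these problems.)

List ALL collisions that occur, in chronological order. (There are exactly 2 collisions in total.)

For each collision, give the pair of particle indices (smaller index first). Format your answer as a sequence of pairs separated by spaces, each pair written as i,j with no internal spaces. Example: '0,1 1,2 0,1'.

Answer: 2,3 0,1

Derivation:
Collision at t=1: particles 2 and 3 swap velocities; positions: p0=0 p1=10 p2=16 p3=16; velocities now: v0=-2 v1=-4 v2=-1 v3=1
Collision at t=6: particles 0 and 1 swap velocities; positions: p0=-10 p1=-10 p2=11 p3=21; velocities now: v0=-4 v1=-2 v2=-1 v3=1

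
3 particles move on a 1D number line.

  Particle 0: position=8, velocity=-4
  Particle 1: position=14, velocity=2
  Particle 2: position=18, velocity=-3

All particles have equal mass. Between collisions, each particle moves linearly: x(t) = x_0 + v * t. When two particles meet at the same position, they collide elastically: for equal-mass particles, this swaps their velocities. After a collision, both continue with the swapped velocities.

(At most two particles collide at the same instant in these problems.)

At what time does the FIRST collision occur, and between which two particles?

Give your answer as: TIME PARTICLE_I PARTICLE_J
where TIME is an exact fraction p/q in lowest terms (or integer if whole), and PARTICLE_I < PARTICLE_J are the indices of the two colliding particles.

Pair (0,1): pos 8,14 vel -4,2 -> not approaching (rel speed -6 <= 0)
Pair (1,2): pos 14,18 vel 2,-3 -> gap=4, closing at 5/unit, collide at t=4/5
Earliest collision: t=4/5 between 1 and 2

Answer: 4/5 1 2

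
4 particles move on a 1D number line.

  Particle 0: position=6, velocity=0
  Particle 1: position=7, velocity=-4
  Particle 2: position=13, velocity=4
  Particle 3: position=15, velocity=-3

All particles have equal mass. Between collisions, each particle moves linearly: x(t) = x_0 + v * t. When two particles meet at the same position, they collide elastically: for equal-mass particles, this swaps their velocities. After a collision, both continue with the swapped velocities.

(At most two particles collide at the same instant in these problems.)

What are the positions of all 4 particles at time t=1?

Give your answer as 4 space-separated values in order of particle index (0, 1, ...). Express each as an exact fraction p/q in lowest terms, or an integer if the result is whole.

Collision at t=1/4: particles 0 and 1 swap velocities; positions: p0=6 p1=6 p2=14 p3=57/4; velocities now: v0=-4 v1=0 v2=4 v3=-3
Collision at t=2/7: particles 2 and 3 swap velocities; positions: p0=41/7 p1=6 p2=99/7 p3=99/7; velocities now: v0=-4 v1=0 v2=-3 v3=4
Advance to t=1 (no further collisions before then); velocities: v0=-4 v1=0 v2=-3 v3=4; positions = 3 6 12 17

Answer: 3 6 12 17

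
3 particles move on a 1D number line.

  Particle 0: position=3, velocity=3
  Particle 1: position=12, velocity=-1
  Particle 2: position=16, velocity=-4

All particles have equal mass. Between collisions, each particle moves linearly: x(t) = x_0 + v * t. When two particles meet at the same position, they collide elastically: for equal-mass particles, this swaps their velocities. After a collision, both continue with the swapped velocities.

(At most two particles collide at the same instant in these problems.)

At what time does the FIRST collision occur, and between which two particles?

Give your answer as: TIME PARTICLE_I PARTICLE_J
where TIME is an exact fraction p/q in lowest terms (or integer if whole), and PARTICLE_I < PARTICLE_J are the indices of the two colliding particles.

Answer: 4/3 1 2

Derivation:
Pair (0,1): pos 3,12 vel 3,-1 -> gap=9, closing at 4/unit, collide at t=9/4
Pair (1,2): pos 12,16 vel -1,-4 -> gap=4, closing at 3/unit, collide at t=4/3
Earliest collision: t=4/3 between 1 and 2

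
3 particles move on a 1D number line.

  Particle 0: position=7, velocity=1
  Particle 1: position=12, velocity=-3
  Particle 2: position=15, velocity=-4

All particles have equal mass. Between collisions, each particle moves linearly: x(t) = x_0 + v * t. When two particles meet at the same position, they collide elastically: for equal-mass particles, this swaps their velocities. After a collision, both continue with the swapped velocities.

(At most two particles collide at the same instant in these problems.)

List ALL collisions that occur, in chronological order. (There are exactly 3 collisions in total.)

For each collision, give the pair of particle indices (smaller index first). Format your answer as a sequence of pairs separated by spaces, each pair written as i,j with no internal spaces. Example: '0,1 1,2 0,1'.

Collision at t=5/4: particles 0 and 1 swap velocities; positions: p0=33/4 p1=33/4 p2=10; velocities now: v0=-3 v1=1 v2=-4
Collision at t=8/5: particles 1 and 2 swap velocities; positions: p0=36/5 p1=43/5 p2=43/5; velocities now: v0=-3 v1=-4 v2=1
Collision at t=3: particles 0 and 1 swap velocities; positions: p0=3 p1=3 p2=10; velocities now: v0=-4 v1=-3 v2=1

Answer: 0,1 1,2 0,1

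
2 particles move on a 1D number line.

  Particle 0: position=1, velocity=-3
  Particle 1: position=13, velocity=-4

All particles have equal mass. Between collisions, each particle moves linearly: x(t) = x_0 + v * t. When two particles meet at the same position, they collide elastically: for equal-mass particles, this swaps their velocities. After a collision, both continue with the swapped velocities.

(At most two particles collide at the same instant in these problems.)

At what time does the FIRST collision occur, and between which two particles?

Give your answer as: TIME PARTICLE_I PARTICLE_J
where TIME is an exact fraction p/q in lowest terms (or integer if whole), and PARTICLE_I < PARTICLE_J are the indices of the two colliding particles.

Pair (0,1): pos 1,13 vel -3,-4 -> gap=12, closing at 1/unit, collide at t=12
Earliest collision: t=12 between 0 and 1

Answer: 12 0 1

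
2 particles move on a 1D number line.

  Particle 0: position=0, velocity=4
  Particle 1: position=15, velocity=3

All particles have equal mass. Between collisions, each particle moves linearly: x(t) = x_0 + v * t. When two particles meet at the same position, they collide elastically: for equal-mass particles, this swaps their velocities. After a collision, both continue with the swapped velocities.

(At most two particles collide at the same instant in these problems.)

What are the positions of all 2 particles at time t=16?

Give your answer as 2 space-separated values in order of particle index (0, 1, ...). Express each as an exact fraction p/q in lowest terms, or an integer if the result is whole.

Answer: 63 64

Derivation:
Collision at t=15: particles 0 and 1 swap velocities; positions: p0=60 p1=60; velocities now: v0=3 v1=4
Advance to t=16 (no further collisions before then); velocities: v0=3 v1=4; positions = 63 64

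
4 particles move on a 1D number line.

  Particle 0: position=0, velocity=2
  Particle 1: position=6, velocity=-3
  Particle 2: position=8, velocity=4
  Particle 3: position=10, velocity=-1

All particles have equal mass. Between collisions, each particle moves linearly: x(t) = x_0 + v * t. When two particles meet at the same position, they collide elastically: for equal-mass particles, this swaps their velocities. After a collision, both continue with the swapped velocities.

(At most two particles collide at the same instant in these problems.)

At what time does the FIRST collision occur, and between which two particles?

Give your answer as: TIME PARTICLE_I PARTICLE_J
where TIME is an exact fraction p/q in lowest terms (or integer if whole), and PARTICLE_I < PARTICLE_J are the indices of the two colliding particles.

Answer: 2/5 2 3

Derivation:
Pair (0,1): pos 0,6 vel 2,-3 -> gap=6, closing at 5/unit, collide at t=6/5
Pair (1,2): pos 6,8 vel -3,4 -> not approaching (rel speed -7 <= 0)
Pair (2,3): pos 8,10 vel 4,-1 -> gap=2, closing at 5/unit, collide at t=2/5
Earliest collision: t=2/5 between 2 and 3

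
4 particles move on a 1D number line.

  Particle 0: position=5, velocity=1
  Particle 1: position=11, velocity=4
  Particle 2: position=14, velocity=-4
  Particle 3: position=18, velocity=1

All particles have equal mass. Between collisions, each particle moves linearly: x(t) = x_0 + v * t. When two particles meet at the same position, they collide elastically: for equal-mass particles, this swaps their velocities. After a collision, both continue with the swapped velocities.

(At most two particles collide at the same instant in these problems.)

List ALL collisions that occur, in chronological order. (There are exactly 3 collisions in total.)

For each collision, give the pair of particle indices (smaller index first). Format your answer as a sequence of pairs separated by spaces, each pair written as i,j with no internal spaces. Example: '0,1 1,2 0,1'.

Collision at t=3/8: particles 1 and 2 swap velocities; positions: p0=43/8 p1=25/2 p2=25/2 p3=147/8; velocities now: v0=1 v1=-4 v2=4 v3=1
Collision at t=9/5: particles 0 and 1 swap velocities; positions: p0=34/5 p1=34/5 p2=91/5 p3=99/5; velocities now: v0=-4 v1=1 v2=4 v3=1
Collision at t=7/3: particles 2 and 3 swap velocities; positions: p0=14/3 p1=22/3 p2=61/3 p3=61/3; velocities now: v0=-4 v1=1 v2=1 v3=4

Answer: 1,2 0,1 2,3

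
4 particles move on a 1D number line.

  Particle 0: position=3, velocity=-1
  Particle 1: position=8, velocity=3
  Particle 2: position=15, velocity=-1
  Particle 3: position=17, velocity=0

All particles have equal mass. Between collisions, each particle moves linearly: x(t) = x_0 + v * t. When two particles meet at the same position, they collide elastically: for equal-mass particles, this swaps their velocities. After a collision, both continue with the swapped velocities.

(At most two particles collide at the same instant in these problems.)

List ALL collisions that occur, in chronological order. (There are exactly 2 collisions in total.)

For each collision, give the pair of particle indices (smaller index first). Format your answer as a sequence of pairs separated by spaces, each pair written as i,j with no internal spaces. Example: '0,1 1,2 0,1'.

Answer: 1,2 2,3

Derivation:
Collision at t=7/4: particles 1 and 2 swap velocities; positions: p0=5/4 p1=53/4 p2=53/4 p3=17; velocities now: v0=-1 v1=-1 v2=3 v3=0
Collision at t=3: particles 2 and 3 swap velocities; positions: p0=0 p1=12 p2=17 p3=17; velocities now: v0=-1 v1=-1 v2=0 v3=3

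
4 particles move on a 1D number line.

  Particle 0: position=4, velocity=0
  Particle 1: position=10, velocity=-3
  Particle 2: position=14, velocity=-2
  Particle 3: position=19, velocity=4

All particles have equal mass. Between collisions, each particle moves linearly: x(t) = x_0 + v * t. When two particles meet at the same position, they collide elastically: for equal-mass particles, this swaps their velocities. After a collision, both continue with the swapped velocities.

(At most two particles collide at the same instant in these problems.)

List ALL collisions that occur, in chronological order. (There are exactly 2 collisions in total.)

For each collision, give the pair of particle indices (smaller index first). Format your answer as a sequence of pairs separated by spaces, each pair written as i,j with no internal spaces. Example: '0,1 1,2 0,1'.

Collision at t=2: particles 0 and 1 swap velocities; positions: p0=4 p1=4 p2=10 p3=27; velocities now: v0=-3 v1=0 v2=-2 v3=4
Collision at t=5: particles 1 and 2 swap velocities; positions: p0=-5 p1=4 p2=4 p3=39; velocities now: v0=-3 v1=-2 v2=0 v3=4

Answer: 0,1 1,2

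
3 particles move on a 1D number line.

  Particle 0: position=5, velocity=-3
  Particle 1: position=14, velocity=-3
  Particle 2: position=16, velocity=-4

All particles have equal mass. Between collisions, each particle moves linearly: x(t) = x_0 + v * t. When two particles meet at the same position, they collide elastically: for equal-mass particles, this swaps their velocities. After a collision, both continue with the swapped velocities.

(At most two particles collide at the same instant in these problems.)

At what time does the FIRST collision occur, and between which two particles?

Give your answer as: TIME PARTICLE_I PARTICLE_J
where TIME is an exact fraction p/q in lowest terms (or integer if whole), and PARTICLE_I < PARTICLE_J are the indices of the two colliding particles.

Pair (0,1): pos 5,14 vel -3,-3 -> not approaching (rel speed 0 <= 0)
Pair (1,2): pos 14,16 vel -3,-4 -> gap=2, closing at 1/unit, collide at t=2
Earliest collision: t=2 between 1 and 2

Answer: 2 1 2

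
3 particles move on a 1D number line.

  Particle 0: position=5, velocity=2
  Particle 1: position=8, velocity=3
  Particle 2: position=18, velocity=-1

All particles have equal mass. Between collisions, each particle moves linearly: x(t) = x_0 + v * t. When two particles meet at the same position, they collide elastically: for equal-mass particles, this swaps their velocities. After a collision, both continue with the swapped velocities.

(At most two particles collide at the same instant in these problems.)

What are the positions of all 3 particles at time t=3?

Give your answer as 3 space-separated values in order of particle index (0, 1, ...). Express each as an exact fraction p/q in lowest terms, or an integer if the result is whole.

Answer: 11 15 17

Derivation:
Collision at t=5/2: particles 1 and 2 swap velocities; positions: p0=10 p1=31/2 p2=31/2; velocities now: v0=2 v1=-1 v2=3
Advance to t=3 (no further collisions before then); velocities: v0=2 v1=-1 v2=3; positions = 11 15 17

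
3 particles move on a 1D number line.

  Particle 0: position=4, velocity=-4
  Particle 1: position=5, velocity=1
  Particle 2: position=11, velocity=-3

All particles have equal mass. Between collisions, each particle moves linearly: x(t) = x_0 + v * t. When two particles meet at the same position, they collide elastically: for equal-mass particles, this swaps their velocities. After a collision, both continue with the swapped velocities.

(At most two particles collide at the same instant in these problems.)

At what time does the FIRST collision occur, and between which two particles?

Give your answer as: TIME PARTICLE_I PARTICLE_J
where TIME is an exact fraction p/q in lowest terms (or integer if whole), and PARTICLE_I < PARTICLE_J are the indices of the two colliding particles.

Answer: 3/2 1 2

Derivation:
Pair (0,1): pos 4,5 vel -4,1 -> not approaching (rel speed -5 <= 0)
Pair (1,2): pos 5,11 vel 1,-3 -> gap=6, closing at 4/unit, collide at t=3/2
Earliest collision: t=3/2 between 1 and 2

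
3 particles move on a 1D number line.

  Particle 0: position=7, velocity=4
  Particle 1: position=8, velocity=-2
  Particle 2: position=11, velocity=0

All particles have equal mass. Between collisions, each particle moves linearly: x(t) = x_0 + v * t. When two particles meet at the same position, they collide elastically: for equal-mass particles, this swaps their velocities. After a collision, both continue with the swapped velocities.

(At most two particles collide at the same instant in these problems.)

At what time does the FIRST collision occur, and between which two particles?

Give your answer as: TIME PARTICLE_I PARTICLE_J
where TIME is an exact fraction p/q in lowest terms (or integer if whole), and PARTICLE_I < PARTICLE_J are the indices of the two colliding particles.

Pair (0,1): pos 7,8 vel 4,-2 -> gap=1, closing at 6/unit, collide at t=1/6
Pair (1,2): pos 8,11 vel -2,0 -> not approaching (rel speed -2 <= 0)
Earliest collision: t=1/6 between 0 and 1

Answer: 1/6 0 1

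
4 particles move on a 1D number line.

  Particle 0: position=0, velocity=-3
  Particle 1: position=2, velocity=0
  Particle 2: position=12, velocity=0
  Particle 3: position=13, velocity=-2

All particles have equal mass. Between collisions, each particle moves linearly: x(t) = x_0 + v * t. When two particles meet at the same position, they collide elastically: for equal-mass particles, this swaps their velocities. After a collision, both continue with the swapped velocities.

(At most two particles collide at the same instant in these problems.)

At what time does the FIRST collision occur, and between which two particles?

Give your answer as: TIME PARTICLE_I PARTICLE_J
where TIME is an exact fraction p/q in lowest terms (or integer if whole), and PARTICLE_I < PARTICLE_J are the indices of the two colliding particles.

Answer: 1/2 2 3

Derivation:
Pair (0,1): pos 0,2 vel -3,0 -> not approaching (rel speed -3 <= 0)
Pair (1,2): pos 2,12 vel 0,0 -> not approaching (rel speed 0 <= 0)
Pair (2,3): pos 12,13 vel 0,-2 -> gap=1, closing at 2/unit, collide at t=1/2
Earliest collision: t=1/2 between 2 and 3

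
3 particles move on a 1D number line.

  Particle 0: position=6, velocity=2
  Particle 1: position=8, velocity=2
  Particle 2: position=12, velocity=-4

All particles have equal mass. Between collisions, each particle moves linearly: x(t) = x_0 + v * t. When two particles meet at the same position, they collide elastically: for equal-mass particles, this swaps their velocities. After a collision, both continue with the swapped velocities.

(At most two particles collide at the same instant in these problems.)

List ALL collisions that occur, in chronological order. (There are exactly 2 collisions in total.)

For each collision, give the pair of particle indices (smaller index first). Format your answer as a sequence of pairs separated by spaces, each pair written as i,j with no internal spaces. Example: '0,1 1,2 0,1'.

Answer: 1,2 0,1

Derivation:
Collision at t=2/3: particles 1 and 2 swap velocities; positions: p0=22/3 p1=28/3 p2=28/3; velocities now: v0=2 v1=-4 v2=2
Collision at t=1: particles 0 and 1 swap velocities; positions: p0=8 p1=8 p2=10; velocities now: v0=-4 v1=2 v2=2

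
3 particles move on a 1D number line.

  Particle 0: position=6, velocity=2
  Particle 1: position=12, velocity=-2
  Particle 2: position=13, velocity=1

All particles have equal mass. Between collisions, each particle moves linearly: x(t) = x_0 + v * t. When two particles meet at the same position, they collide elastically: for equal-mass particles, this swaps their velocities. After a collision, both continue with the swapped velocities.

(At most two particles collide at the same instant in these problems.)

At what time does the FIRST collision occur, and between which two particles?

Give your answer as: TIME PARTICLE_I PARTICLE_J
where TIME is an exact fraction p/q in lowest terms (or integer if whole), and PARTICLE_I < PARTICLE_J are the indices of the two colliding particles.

Pair (0,1): pos 6,12 vel 2,-2 -> gap=6, closing at 4/unit, collide at t=3/2
Pair (1,2): pos 12,13 vel -2,1 -> not approaching (rel speed -3 <= 0)
Earliest collision: t=3/2 between 0 and 1

Answer: 3/2 0 1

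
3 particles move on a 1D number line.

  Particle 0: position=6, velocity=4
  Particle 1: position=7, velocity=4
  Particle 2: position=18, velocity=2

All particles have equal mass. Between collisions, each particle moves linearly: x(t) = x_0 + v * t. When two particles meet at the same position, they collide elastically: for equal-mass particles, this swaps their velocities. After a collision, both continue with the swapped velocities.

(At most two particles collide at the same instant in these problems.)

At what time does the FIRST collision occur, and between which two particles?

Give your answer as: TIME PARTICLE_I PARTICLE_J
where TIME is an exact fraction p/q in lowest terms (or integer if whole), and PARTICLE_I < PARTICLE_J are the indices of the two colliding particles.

Answer: 11/2 1 2

Derivation:
Pair (0,1): pos 6,7 vel 4,4 -> not approaching (rel speed 0 <= 0)
Pair (1,2): pos 7,18 vel 4,2 -> gap=11, closing at 2/unit, collide at t=11/2
Earliest collision: t=11/2 between 1 and 2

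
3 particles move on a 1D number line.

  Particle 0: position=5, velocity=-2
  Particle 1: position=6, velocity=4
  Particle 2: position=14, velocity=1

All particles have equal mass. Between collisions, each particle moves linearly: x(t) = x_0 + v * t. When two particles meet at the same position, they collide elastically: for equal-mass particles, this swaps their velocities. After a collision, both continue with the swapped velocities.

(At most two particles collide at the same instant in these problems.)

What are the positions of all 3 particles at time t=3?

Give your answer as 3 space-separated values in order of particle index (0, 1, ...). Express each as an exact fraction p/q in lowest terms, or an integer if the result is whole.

Answer: -1 17 18

Derivation:
Collision at t=8/3: particles 1 and 2 swap velocities; positions: p0=-1/3 p1=50/3 p2=50/3; velocities now: v0=-2 v1=1 v2=4
Advance to t=3 (no further collisions before then); velocities: v0=-2 v1=1 v2=4; positions = -1 17 18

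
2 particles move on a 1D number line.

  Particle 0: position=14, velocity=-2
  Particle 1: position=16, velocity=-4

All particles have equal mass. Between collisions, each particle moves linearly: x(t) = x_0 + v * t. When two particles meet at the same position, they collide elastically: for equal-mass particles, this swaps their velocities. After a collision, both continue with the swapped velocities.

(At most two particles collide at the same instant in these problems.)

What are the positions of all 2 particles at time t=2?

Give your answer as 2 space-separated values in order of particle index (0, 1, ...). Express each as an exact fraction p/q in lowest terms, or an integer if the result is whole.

Answer: 8 10

Derivation:
Collision at t=1: particles 0 and 1 swap velocities; positions: p0=12 p1=12; velocities now: v0=-4 v1=-2
Advance to t=2 (no further collisions before then); velocities: v0=-4 v1=-2; positions = 8 10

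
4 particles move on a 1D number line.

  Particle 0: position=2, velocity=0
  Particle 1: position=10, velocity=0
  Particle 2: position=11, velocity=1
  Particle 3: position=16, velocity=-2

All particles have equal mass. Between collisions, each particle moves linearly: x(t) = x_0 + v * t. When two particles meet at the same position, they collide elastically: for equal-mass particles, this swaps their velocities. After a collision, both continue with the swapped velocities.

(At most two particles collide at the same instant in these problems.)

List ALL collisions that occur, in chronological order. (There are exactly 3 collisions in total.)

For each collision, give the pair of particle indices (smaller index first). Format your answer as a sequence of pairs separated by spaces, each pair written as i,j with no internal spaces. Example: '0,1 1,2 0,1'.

Collision at t=5/3: particles 2 and 3 swap velocities; positions: p0=2 p1=10 p2=38/3 p3=38/3; velocities now: v0=0 v1=0 v2=-2 v3=1
Collision at t=3: particles 1 and 2 swap velocities; positions: p0=2 p1=10 p2=10 p3=14; velocities now: v0=0 v1=-2 v2=0 v3=1
Collision at t=7: particles 0 and 1 swap velocities; positions: p0=2 p1=2 p2=10 p3=18; velocities now: v0=-2 v1=0 v2=0 v3=1

Answer: 2,3 1,2 0,1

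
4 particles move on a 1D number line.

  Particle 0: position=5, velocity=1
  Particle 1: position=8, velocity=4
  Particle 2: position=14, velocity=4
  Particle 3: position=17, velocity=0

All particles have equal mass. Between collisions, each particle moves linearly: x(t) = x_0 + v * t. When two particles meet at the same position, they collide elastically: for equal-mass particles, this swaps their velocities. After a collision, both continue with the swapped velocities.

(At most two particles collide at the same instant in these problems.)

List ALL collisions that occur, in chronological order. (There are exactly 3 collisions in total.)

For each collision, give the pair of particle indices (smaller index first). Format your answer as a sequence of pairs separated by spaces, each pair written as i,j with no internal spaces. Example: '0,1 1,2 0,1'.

Answer: 2,3 1,2 0,1

Derivation:
Collision at t=3/4: particles 2 and 3 swap velocities; positions: p0=23/4 p1=11 p2=17 p3=17; velocities now: v0=1 v1=4 v2=0 v3=4
Collision at t=9/4: particles 1 and 2 swap velocities; positions: p0=29/4 p1=17 p2=17 p3=23; velocities now: v0=1 v1=0 v2=4 v3=4
Collision at t=12: particles 0 and 1 swap velocities; positions: p0=17 p1=17 p2=56 p3=62; velocities now: v0=0 v1=1 v2=4 v3=4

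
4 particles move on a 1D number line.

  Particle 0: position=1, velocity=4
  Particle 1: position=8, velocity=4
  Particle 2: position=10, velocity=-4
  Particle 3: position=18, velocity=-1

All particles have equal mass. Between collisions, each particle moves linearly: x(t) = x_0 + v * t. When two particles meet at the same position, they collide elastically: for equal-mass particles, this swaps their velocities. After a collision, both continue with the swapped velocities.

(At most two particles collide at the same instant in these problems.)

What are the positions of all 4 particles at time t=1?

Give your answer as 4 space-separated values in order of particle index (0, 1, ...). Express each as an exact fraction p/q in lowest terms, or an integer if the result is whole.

Answer: 5 6 12 17

Derivation:
Collision at t=1/4: particles 1 and 2 swap velocities; positions: p0=2 p1=9 p2=9 p3=71/4; velocities now: v0=4 v1=-4 v2=4 v3=-1
Advance to t=1 (no further collisions before then); velocities: v0=4 v1=-4 v2=4 v3=-1; positions = 5 6 12 17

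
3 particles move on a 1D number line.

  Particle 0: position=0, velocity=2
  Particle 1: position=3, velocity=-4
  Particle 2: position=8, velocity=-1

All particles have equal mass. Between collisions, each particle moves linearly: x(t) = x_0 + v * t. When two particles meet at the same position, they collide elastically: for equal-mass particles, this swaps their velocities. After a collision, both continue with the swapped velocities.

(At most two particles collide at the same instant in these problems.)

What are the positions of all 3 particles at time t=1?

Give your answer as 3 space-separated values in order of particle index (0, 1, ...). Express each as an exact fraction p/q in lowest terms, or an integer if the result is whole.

Collision at t=1/2: particles 0 and 1 swap velocities; positions: p0=1 p1=1 p2=15/2; velocities now: v0=-4 v1=2 v2=-1
Advance to t=1 (no further collisions before then); velocities: v0=-4 v1=2 v2=-1; positions = -1 2 7

Answer: -1 2 7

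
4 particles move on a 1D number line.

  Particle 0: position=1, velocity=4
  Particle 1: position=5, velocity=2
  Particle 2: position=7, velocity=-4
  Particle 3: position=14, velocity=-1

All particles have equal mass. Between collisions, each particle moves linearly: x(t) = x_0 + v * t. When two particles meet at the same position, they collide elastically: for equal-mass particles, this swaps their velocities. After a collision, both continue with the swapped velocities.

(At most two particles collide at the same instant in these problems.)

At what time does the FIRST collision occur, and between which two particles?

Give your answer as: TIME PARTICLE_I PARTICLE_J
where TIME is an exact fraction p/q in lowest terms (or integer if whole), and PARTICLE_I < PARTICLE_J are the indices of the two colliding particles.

Pair (0,1): pos 1,5 vel 4,2 -> gap=4, closing at 2/unit, collide at t=2
Pair (1,2): pos 5,7 vel 2,-4 -> gap=2, closing at 6/unit, collide at t=1/3
Pair (2,3): pos 7,14 vel -4,-1 -> not approaching (rel speed -3 <= 0)
Earliest collision: t=1/3 between 1 and 2

Answer: 1/3 1 2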